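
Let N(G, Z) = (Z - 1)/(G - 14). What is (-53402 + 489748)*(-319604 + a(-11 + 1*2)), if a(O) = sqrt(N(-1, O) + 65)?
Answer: -139457926984 + 436346*sqrt(591)/3 ≈ -1.3945e+11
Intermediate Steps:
N(G, Z) = (-1 + Z)/(-14 + G)
a(O) = sqrt(976/15 - O/15) (a(O) = sqrt((-1 + O)/(-14 - 1) + 65) = sqrt((-1 + O)/(-15) + 65) = sqrt(-(-1 + O)/15 + 65) = sqrt((1/15 - O/15) + 65) = sqrt(976/15 - O/15))
(-53402 + 489748)*(-319604 + a(-11 + 1*2)) = (-53402 + 489748)*(-319604 + sqrt(14640 - 15*(-11 + 1*2))/15) = 436346*(-319604 + sqrt(14640 - 15*(-11 + 2))/15) = 436346*(-319604 + sqrt(14640 - 15*(-9))/15) = 436346*(-319604 + sqrt(14640 + 135)/15) = 436346*(-319604 + sqrt(14775)/15) = 436346*(-319604 + (5*sqrt(591))/15) = 436346*(-319604 + sqrt(591)/3) = -139457926984 + 436346*sqrt(591)/3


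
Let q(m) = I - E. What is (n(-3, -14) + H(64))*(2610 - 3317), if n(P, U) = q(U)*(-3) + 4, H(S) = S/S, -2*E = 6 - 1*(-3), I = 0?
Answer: 12019/2 ≈ 6009.5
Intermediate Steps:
E = -9/2 (E = -(6 - 1*(-3))/2 = -(6 + 3)/2 = -½*9 = -9/2 ≈ -4.5000)
H(S) = 1
q(m) = 9/2 (q(m) = 0 - 1*(-9/2) = 0 + 9/2 = 9/2)
n(P, U) = -19/2 (n(P, U) = (9/2)*(-3) + 4 = -27/2 + 4 = -19/2)
(n(-3, -14) + H(64))*(2610 - 3317) = (-19/2 + 1)*(2610 - 3317) = -17/2*(-707) = 12019/2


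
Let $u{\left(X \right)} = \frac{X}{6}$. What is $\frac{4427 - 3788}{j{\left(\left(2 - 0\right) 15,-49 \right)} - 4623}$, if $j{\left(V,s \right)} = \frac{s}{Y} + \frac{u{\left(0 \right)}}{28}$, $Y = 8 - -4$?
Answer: $- \frac{7668}{55525} \approx -0.1381$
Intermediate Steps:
$u{\left(X \right)} = \frac{X}{6}$ ($u{\left(X \right)} = X \frac{1}{6} = \frac{X}{6}$)
$Y = 12$ ($Y = 8 + 4 = 12$)
$j{\left(V,s \right)} = \frac{s}{12}$ ($j{\left(V,s \right)} = \frac{s}{12} + \frac{\frac{1}{6} \cdot 0}{28} = s \frac{1}{12} + 0 \cdot \frac{1}{28} = \frac{s}{12} + 0 = \frac{s}{12}$)
$\frac{4427 - 3788}{j{\left(\left(2 - 0\right) 15,-49 \right)} - 4623} = \frac{4427 - 3788}{\frac{1}{12} \left(-49\right) - 4623} = \frac{639}{- \frac{49}{12} - 4623} = \frac{639}{- \frac{55525}{12}} = 639 \left(- \frac{12}{55525}\right) = - \frac{7668}{55525}$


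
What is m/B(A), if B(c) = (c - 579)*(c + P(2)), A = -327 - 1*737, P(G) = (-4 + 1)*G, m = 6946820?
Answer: 694682/175801 ≈ 3.9515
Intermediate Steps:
P(G) = -3*G
A = -1064 (A = -327 - 737 = -1064)
B(c) = (-579 + c)*(-6 + c) (B(c) = (c - 579)*(c - 3*2) = (-579 + c)*(c - 6) = (-579 + c)*(-6 + c))
m/B(A) = 6946820/(3474 + (-1064)² - 585*(-1064)) = 6946820/(3474 + 1132096 + 622440) = 6946820/1758010 = 6946820*(1/1758010) = 694682/175801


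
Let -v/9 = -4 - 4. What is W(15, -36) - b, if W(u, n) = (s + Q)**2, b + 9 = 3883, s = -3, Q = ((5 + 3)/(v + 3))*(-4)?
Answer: -21725201/5625 ≈ -3862.3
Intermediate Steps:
v = 72 (v = -9*(-4 - 4) = -9*(-8) = 72)
Q = -32/75 (Q = ((5 + 3)/(72 + 3))*(-4) = (8/75)*(-4) = -32/75 ≈ -0.42667)
b = 3874 (b = -9 + 3883 = 3874)
W(u, n) = 66049/5625 (W(u, n) = (-3 - 32/75)**2 = (-257/75)**2 = 66049/5625)
W(15, -36) - b = 66049/5625 - 1*3874 = 66049/5625 - 3874 = -21725201/5625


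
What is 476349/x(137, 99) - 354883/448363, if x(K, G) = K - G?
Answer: 11240199007/896726 ≈ 12535.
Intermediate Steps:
476349/x(137, 99) - 354883/448363 = 476349/(137 - 1*99) - 354883/448363 = 476349/(137 - 99) - 354883*1/448363 = 476349/38 - 354883/448363 = 476349*(1/38) - 354883/448363 = 25071/2 - 354883/448363 = 11240199007/896726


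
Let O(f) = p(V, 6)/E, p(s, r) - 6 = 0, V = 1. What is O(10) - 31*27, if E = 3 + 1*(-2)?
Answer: -831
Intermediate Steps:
E = 1 (E = 3 - 2 = 1)
p(s, r) = 6 (p(s, r) = 6 + 0 = 6)
O(f) = 6 (O(f) = 6/1 = 6*1 = 6)
O(10) - 31*27 = 6 - 31*27 = 6 - 837 = -831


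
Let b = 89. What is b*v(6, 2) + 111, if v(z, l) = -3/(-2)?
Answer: 489/2 ≈ 244.50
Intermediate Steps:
v(z, l) = 3/2 (v(z, l) = -3*(-½) = 3/2)
b*v(6, 2) + 111 = 89*(3/2) + 111 = 267/2 + 111 = 489/2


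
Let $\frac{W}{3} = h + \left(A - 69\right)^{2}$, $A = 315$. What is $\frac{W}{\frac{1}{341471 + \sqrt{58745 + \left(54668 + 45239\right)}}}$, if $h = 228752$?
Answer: $296329899684 + 5206824 \sqrt{4407} \approx 2.9668 \cdot 10^{11}$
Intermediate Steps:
$W = 867804$ ($W = 3 \left(228752 + \left(315 - 69\right)^{2}\right) = 3 \left(228752 + 246^{2}\right) = 3 \left(228752 + 60516\right) = 3 \cdot 289268 = 867804$)
$\frac{W}{\frac{1}{341471 + \sqrt{58745 + \left(54668 + 45239\right)}}} = \frac{867804}{\frac{1}{341471 + \sqrt{58745 + \left(54668 + 45239\right)}}} = \frac{867804}{\frac{1}{341471 + \sqrt{58745 + 99907}}} = \frac{867804}{\frac{1}{341471 + \sqrt{158652}}} = \frac{867804}{\frac{1}{341471 + 6 \sqrt{4407}}} = 867804 \left(341471 + 6 \sqrt{4407}\right) = 296329899684 + 5206824 \sqrt{4407}$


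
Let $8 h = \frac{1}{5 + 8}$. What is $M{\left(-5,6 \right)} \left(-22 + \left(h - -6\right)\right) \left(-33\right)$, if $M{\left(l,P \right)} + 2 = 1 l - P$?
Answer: $- \frac{54879}{8} \approx -6859.9$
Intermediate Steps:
$h = \frac{1}{104}$ ($h = \frac{1}{8 \left(5 + 8\right)} = \frac{1}{8 \cdot 13} = \frac{1}{8} \cdot \frac{1}{13} = \frac{1}{104} \approx 0.0096154$)
$M{\left(l,P \right)} = -2 + l - P$ ($M{\left(l,P \right)} = -2 - \left(P - l\right) = -2 + l - P$)
$M{\left(-5,6 \right)} \left(-22 + \left(h - -6\right)\right) \left(-33\right) = \left(-2 - 5 - 6\right) \left(-22 + \left(\frac{1}{104} - -6\right)\right) \left(-33\right) = \left(-2 - 5 - 6\right) \left(-22 + \left(\frac{1}{104} + 6\right)\right) \left(-33\right) = - 13 \left(-22 + \frac{625}{104}\right) \left(-33\right) = - 13 \left(\left(- \frac{1663}{104}\right) \left(-33\right)\right) = \left(-13\right) \frac{54879}{104} = - \frac{54879}{8}$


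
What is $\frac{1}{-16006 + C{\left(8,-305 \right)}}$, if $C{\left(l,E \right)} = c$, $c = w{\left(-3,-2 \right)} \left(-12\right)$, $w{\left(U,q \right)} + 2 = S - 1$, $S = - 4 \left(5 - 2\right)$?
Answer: $- \frac{1}{15826} \approx -6.3187 \cdot 10^{-5}$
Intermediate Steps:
$S = -12$ ($S = \left(-4\right) 3 = -12$)
$w{\left(U,q \right)} = -15$ ($w{\left(U,q \right)} = -2 - 13 = -15$)
$c = 180$ ($c = \left(-15\right) \left(-12\right) = 180$)
$C{\left(l,E \right)} = 180$
$\frac{1}{-16006 + C{\left(8,-305 \right)}} = \frac{1}{-16006 + 180} = \frac{1}{-15826} = - \frac{1}{15826}$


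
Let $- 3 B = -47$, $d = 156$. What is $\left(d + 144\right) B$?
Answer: $4700$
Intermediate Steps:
$B = \frac{47}{3}$ ($B = \left(- \frac{1}{3}\right) \left(-47\right) = \frac{47}{3} \approx 15.667$)
$\left(d + 144\right) B = \left(156 + 144\right) \frac{47}{3} = 300 \cdot \frac{47}{3} = 4700$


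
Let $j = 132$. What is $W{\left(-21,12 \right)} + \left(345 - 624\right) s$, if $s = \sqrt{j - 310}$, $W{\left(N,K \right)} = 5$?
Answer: $5 - 279 i \sqrt{178} \approx 5.0 - 3722.3 i$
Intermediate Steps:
$s = i \sqrt{178}$ ($s = \sqrt{132 - 310} = \sqrt{-178} = i \sqrt{178} \approx 13.342 i$)
$W{\left(-21,12 \right)} + \left(345 - 624\right) s = 5 + \left(345 - 624\right) i \sqrt{178} = 5 - 279 i \sqrt{178}$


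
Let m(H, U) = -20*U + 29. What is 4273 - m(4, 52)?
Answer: 5284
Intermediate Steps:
m(H, U) = 29 - 20*U
4273 - m(4, 52) = 4273 - (29 - 20*52) = 4273 - (29 - 1040) = 4273 - 1*(-1011) = 4273 + 1011 = 5284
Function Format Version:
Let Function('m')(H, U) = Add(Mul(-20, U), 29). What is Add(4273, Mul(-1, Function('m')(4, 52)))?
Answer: 5284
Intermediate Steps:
Function('m')(H, U) = Add(29, Mul(-20, U))
Add(4273, Mul(-1, Function('m')(4, 52))) = Add(4273, Mul(-1, Add(29, Mul(-20, 52)))) = Add(4273, Mul(-1, Add(29, -1040))) = Add(4273, Mul(-1, -1011)) = Add(4273, 1011) = 5284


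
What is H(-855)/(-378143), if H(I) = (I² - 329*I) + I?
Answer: -1011465/378143 ≈ -2.6748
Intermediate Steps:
H(I) = I² - 328*I
H(-855)/(-378143) = -855*(-328 - 855)/(-378143) = -855*(-1183)*(-1/378143) = 1011465*(-1/378143) = -1011465/378143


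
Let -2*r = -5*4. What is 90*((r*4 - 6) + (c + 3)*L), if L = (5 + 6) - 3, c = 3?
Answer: 7380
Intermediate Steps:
L = 8 (L = 11 - 3 = 8)
r = 10 (r = -(-5)*4/2 = -1/2*(-20) = 10)
90*((r*4 - 6) + (c + 3)*L) = 90*((10*4 - 6) + (3 + 3)*8) = 90*((40 - 6) + 6*8) = 90*(34 + 48) = 90*82 = 7380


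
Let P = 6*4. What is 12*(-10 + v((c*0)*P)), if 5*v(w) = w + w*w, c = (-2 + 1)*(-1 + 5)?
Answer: -120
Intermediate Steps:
P = 24
c = -4 (c = -1*4 = -4)
v(w) = w/5 + w**2/5 (v(w) = (w + w*w)/5 = (w + w**2)/5 = w/5 + w**2/5)
12*(-10 + v((c*0)*P)) = 12*(-10 + (-4*0*24)*(1 - 4*0*24)/5) = 12*(-10 + (0*24)*(1 + 0*24)/5) = 12*(-10 + (1/5)*0*(1 + 0)) = 12*(-10 + (1/5)*0*1) = 12*(-10 + 0) = 12*(-10) = -120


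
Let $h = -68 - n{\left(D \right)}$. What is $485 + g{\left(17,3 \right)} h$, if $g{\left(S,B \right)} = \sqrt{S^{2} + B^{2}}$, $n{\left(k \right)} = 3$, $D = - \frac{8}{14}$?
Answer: $485 - 71 \sqrt{298} \approx -740.65$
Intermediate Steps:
$D = - \frac{4}{7}$ ($D = \left(-8\right) \frac{1}{14} = - \frac{4}{7} \approx -0.57143$)
$g{\left(S,B \right)} = \sqrt{B^{2} + S^{2}}$
$h = -71$ ($h = -68 - 3 = -71$)
$485 + g{\left(17,3 \right)} h = 485 + \sqrt{3^{2} + 17^{2}} \left(-71\right) = 485 + \sqrt{9 + 289} \left(-71\right) = 485 + \sqrt{298} \left(-71\right) = 485 - 71 \sqrt{298}$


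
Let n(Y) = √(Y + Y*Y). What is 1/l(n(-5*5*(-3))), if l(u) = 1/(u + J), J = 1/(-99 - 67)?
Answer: -1/166 + 10*√57 ≈ 75.492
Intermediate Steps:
J = -1/166 (J = 1/(-166) = -1/166 ≈ -0.0060241)
n(Y) = √(Y + Y²)
l(u) = 1/(-1/166 + u) (l(u) = 1/(u - 1/166) = 1/(-1/166 + u))
1/l(n(-5*5*(-3))) = 1/(166/(-1 + 166*√((-5*5*(-3))*(1 - 5*5*(-3))))) = 1/(166/(-1 + 166*√((-25*(-3))*(1 - 25*(-3))))) = 1/(166/(-1 + 166*√(75*(1 + 75)))) = 1/(166/(-1 + 166*√(75*76))) = 1/(166/(-1 + 166*√5700)) = 1/(166/(-1 + 166*(10*√57))) = 1/(166/(-1 + 1660*√57)) = -1/166 + 10*√57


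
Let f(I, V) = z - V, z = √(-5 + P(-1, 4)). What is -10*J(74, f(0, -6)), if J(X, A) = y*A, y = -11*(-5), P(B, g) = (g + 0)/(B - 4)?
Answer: -3300 - 110*I*√145 ≈ -3300.0 - 1324.6*I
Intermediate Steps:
P(B, g) = g/(-4 + B)
z = I*√145/5 (z = √(-5 + 4/(-4 - 1)) = √(-5 + 4/(-5)) = √(-5 + 4*(-⅕)) = √(-5 - ⅘) = √(-29/5) = I*√145/5 ≈ 2.4083*I)
y = 55
f(I, V) = -V + I*√145/5 (f(I, V) = I*√145/5 - V = -V + I*√145/5)
J(X, A) = 55*A
-10*J(74, f(0, -6)) = -550*(-1*(-6) + I*√145/5) = -550*(6 + I*√145/5) = -10*(330 + 11*I*√145) = -3300 - 110*I*√145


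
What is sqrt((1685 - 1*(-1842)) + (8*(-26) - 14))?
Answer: sqrt(3305) ≈ 57.489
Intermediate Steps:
sqrt((1685 - 1*(-1842)) + (8*(-26) - 14)) = sqrt((1685 + 1842) + (-208 - 14)) = sqrt(3527 - 222) = sqrt(3305)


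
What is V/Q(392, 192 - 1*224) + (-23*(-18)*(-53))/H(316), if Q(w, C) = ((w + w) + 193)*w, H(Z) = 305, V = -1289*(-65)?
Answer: -8377880503/116810120 ≈ -71.722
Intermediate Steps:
V = 83785
Q(w, C) = w*(193 + 2*w) (Q(w, C) = (2*w + 193)*w = (193 + 2*w)*w = w*(193 + 2*w))
V/Q(392, 192 - 1*224) + (-23*(-18)*(-53))/H(316) = 83785/((392*(193 + 2*392))) + (-23*(-18)*(-53))/305 = 83785/((392*(193 + 784))) + (414*(-53))*(1/305) = 83785/((392*977)) - 21942*1/305 = 83785/382984 - 21942/305 = -8377880503/116810120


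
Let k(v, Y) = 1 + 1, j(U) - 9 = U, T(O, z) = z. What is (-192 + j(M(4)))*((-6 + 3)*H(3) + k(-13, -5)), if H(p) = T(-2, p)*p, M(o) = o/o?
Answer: 4550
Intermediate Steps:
M(o) = 1
j(U) = 9 + U
k(v, Y) = 2
H(p) = p**2 (H(p) = p*p = p**2)
(-192 + j(M(4)))*((-6 + 3)*H(3) + k(-13, -5)) = (-192 + (9 + 1))*((-6 + 3)*3**2 + 2) = (-192 + 10)*(-3*9 + 2) = -182*(-27 + 2) = -182*(-25) = 4550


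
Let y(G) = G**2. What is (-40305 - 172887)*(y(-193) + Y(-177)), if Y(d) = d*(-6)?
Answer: -8167598712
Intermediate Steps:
Y(d) = -6*d
(-40305 - 172887)*(y(-193) + Y(-177)) = (-40305 - 172887)*((-193)**2 - 6*(-177)) = -213192*(37249 + 1062) = -213192*38311 = -8167598712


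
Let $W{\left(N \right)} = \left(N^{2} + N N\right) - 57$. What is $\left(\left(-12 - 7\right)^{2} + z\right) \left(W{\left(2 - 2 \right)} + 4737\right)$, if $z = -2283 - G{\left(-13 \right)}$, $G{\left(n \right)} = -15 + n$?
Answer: $-8863920$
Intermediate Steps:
$W{\left(N \right)} = -57 + 2 N^{2}$ ($W{\left(N \right)} = \left(N^{2} + N^{2}\right) - 57 = 2 N^{2} - 57 = -57 + 2 N^{2}$)
$z = -2255$ ($z = -2283 - \left(-15 - 13\right) = -2283 - -28 = -2283 + 28 = -2255$)
$\left(\left(-12 - 7\right)^{2} + z\right) \left(W{\left(2 - 2 \right)} + 4737\right) = \left(\left(-12 - 7\right)^{2} - 2255\right) \left(\left(-57 + 2 \left(2 - 2\right)^{2}\right) + 4737\right) = \left(\left(-19\right)^{2} - 2255\right) \left(\left(-57 + 2 \cdot 0^{2}\right) + 4737\right) = \left(361 - 2255\right) \left(\left(-57 + 2 \cdot 0\right) + 4737\right) = - 1894 \left(\left(-57 + 0\right) + 4737\right) = - 1894 \left(-57 + 4737\right) = \left(-1894\right) 4680 = -8863920$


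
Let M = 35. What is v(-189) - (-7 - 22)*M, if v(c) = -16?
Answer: 999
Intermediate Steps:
v(-189) - (-7 - 22)*M = -16 - (-7 - 22)*35 = -16 - (-29)*35 = -16 - 1*(-1015) = -16 + 1015 = 999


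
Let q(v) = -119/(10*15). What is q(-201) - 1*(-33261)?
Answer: 4989031/150 ≈ 33260.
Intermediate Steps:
q(v) = -119/150
q(-201) - 1*(-33261) = -119/150 - 1*(-33261) = -119/150 + 33261 = 4989031/150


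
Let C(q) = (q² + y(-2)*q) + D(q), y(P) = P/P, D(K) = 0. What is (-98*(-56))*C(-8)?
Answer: 307328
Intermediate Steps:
y(P) = 1
C(q) = q + q² (C(q) = (q² + 1*q) + 0 = (q² + q) + 0 = (q + q²) + 0 = q + q²)
(-98*(-56))*C(-8) = (-98*(-56))*(-8*(1 - 8)) = 5488*(-8*(-7)) = 5488*56 = 307328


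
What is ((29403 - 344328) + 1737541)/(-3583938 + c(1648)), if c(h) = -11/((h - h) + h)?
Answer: -2344471168/5906329835 ≈ -0.39694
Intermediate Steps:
c(h) = -11/h (c(h) = -11/(0 + h) = -11/h)
((29403 - 344328) + 1737541)/(-3583938 + c(1648)) = ((29403 - 344328) + 1737541)/(-3583938 - 11/1648) = (-314925 + 1737541)/(-3583938 - 11*1/1648) = 1422616/(-3583938 - 11/1648) = 1422616/(-5906329835/1648) = 1422616*(-1648/5906329835) = -2344471168/5906329835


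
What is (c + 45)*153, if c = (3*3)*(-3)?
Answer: 2754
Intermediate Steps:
c = -27 (c = 9*(-3) = -27)
(c + 45)*153 = (-27 + 45)*153 = 18*153 = 2754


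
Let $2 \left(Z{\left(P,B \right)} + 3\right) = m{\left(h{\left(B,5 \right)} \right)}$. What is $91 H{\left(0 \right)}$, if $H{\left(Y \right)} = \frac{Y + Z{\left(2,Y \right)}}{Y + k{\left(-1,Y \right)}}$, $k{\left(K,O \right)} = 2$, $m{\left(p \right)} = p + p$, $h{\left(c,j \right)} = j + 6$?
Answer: $364$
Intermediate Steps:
$h{\left(c,j \right)} = 6 + j$
$m{\left(p \right)} = 2 p$
$Z{\left(P,B \right)} = 8$ ($Z{\left(P,B \right)} = -3 + \frac{2 \left(6 + 5\right)}{2} = -3 + \frac{2 \cdot 11}{2} = -3 + \frac{1}{2} \cdot 22 = -3 + 11 = 8$)
$H{\left(Y \right)} = \frac{8 + Y}{2 + Y}$ ($H{\left(Y \right)} = \frac{Y + 8}{Y + 2} = \frac{8 + Y}{2 + Y}$)
$91 H{\left(0 \right)} = 91 \frac{8 + 0}{2 + 0} = 91 \cdot \frac{1}{2} \cdot 8 = 91 \cdot 4 = 364$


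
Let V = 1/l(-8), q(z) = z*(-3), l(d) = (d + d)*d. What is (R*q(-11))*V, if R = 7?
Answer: 231/128 ≈ 1.8047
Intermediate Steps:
l(d) = 2*d² (l(d) = (2*d)*d = 2*d²)
q(z) = -3*z
V = 1/128 (V = 1/(2*(-8)²) = 1/(2*64) = 1/128 ≈ 0.0078125)
(R*q(-11))*V = (7*(-3*(-11)))*(1/128) = (7*33)*(1/128) = 231*(1/128) = 231/128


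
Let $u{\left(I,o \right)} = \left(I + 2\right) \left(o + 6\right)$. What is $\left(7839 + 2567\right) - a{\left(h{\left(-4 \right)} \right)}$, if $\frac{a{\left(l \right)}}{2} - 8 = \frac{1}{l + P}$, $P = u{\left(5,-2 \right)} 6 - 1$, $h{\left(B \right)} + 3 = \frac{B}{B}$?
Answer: $\frac{1714348}{165} \approx 10390.0$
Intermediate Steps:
$h{\left(B \right)} = -2$ ($h{\left(B \right)} = -3 + \frac{B}{B} = -3 + 1 = -2$)
$u{\left(I,o \right)} = \left(2 + I\right) \left(6 + o\right)$
$P = 167$ ($P = \left(12 + 2 \left(-2\right) + 6 \cdot 5 + 5 \left(-2\right)\right) 6 - 1 = \left(12 - 4 + 30 - 10\right) 6 - 1 = 28 \cdot 6 - 1 = 168 - 1 = 167$)
$a{\left(l \right)} = 16 + \frac{2}{167 + l}$ ($a{\left(l \right)} = 16 + \frac{2}{l + 167} = 16 + \frac{2}{167 + l}$)
$\left(7839 + 2567\right) - a{\left(h{\left(-4 \right)} \right)} = \left(7839 + 2567\right) - \frac{2 \left(1337 + 8 \left(-2\right)\right)}{167 - 2} = 10406 - \frac{2 \left(1337 - 16\right)}{165} = 10406 - 2 \cdot \frac{1}{165} \cdot 1321 = 10406 - \frac{2642}{165} = \frac{1714348}{165}$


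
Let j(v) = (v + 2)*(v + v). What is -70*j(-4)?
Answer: -1120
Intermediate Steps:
j(v) = 2*v*(2 + v) (j(v) = (2 + v)*(2*v) = 2*v*(2 + v))
-70*j(-4) = -140*(-4)*(2 - 4) = -140*(-4)*(-2) = -70*16 = -1120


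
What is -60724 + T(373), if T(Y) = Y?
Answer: -60351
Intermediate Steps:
-60724 + T(373) = -60724 + 373 = -60351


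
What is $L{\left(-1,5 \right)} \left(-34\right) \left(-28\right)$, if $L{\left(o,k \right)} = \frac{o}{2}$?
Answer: $-476$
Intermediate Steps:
$L{\left(o,k \right)} = \frac{o}{2}$ ($L{\left(o,k \right)} = o \frac{1}{2} = \frac{o}{2}$)
$L{\left(-1,5 \right)} \left(-34\right) \left(-28\right) = \frac{1}{2} \left(-1\right) \left(-34\right) \left(-28\right) = \left(- \frac{1}{2}\right) \left(-34\right) \left(-28\right) = 17 \left(-28\right) = -476$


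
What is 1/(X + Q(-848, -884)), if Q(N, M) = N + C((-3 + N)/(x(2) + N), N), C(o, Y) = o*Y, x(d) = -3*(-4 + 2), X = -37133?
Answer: -421/16350825 ≈ -2.5748e-5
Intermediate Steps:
x(d) = 6 (x(d) = -3*(-2) = 6)
C(o, Y) = Y*o
Q(N, M) = N + N*(-3 + N)/(6 + N) (Q(N, M) = N + N*((-3 + N)/(6 + N)) = N + N*(-3 + N)/(6 + N))
1/(X + Q(-848, -884)) = 1/(-37133 - 848*(3 + 2*(-848))/(6 - 848)) = 1/(-37133 - 848*(3 - 1696)/(-842)) = 1/(-37133 - 848*(-1/842)*(-1693)) = 1/(-37133 - 717832/421) = 1/(-16350825/421) = -421/16350825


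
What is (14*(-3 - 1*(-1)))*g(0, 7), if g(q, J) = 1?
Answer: -28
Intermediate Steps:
(14*(-3 - 1*(-1)))*g(0, 7) = (14*(-3 - 1*(-1)))*1 = (14*(-3 + 1))*1 = (14*(-2))*1 = -28*1 = -28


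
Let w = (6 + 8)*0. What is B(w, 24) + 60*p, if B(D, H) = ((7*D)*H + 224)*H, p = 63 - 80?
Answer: 4356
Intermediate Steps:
p = -17
w = 0 (w = 14*0 = 0)
B(D, H) = H*(224 + 7*D*H) (B(D, H) = (7*D*H + 224)*H = (224 + 7*D*H)*H = H*(224 + 7*D*H))
B(w, 24) + 60*p = 7*24*(32 + 0*24) + 60*(-17) = 7*24*(32 + 0) - 1020 = 7*24*32 - 1020 = 5376 - 1020 = 4356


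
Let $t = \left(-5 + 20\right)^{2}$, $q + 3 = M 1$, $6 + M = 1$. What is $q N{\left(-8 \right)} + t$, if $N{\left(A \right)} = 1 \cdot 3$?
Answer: $201$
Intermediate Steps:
$M = -5$ ($M = -6 + 1 = -5$)
$N{\left(A \right)} = 3$
$q = -8$ ($q = -3 - 5 = -8$)
$t = 225$ ($t = 15^{2} = 225$)
$q N{\left(-8 \right)} + t = \left(-8\right) 3 + 225 = -24 + 225 = 201$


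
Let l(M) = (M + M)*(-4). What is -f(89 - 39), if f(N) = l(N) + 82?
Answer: 318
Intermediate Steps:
l(M) = -8*M (l(M) = (2*M)*(-4) = -8*M)
f(N) = 82 - 8*N (f(N) = -8*N + 82 = 82 - 8*N)
-f(89 - 39) = -(82 - 8*(89 - 39)) = -(82 - 8*50) = -(82 - 400) = -1*(-318) = 318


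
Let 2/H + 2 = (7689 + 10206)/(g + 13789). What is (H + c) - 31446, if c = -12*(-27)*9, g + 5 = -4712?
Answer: -2374038/83 ≈ -28603.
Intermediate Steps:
g = -4717 (g = -5 - 4712 = -4717)
c = 2916 (c = 324*9 = 2916)
H = -6048/83 (H = 2/(-2 + (7689 + 10206)/(-4717 + 13789)) = 2/(-2 + 17895/9072) = 2/(-2 + 17895*(1/9072)) = 2/(-2 + 5965/3024) = 2/(-83/3024) = 2*(-3024/83) = -6048/83 ≈ -72.867)
(H + c) - 31446 = (-6048/83 + 2916) - 31446 = 235980/83 - 31446 = -2374038/83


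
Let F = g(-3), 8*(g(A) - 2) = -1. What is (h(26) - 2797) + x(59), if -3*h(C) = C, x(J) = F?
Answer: -67291/24 ≈ -2803.8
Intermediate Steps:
g(A) = 15/8 (g(A) = 2 + (1/8)*(-1) = 2 - 1/8 = 15/8)
F = 15/8 ≈ 1.8750
x(J) = 15/8
h(C) = -C/3
(h(26) - 2797) + x(59) = (-1/3*26 - 2797) + 15/8 = (-26/3 - 2797) + 15/8 = -8417/3 + 15/8 = -67291/24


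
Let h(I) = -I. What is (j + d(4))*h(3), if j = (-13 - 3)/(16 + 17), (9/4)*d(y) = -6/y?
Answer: 38/11 ≈ 3.4545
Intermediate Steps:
d(y) = -8/(3*y) (d(y) = 4*(-6/y)/9 = -8/(3*y))
j = -16/33 ≈ -0.48485
(j + d(4))*h(3) = (-16/33 - 8/3/4)*(-1*3) = (-16/33 - 8/3*¼)*(-3) = (-16/33 - ⅔)*(-3) = -38/33*(-3) = 38/11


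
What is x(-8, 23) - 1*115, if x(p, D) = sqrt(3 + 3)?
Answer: -115 + sqrt(6) ≈ -112.55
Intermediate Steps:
x(p, D) = sqrt(6)
x(-8, 23) - 1*115 = sqrt(6) - 1*115 = sqrt(6) - 115 = -115 + sqrt(6)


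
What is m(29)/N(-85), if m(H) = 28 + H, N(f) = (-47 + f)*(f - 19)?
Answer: 19/4576 ≈ 0.0041521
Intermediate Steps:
N(f) = (-47 + f)*(-19 + f)
m(29)/N(-85) = (28 + 29)/(893 + (-85)² - 66*(-85)) = 57/(893 + 7225 + 5610) = 57/13728 = 57*(1/13728) = 19/4576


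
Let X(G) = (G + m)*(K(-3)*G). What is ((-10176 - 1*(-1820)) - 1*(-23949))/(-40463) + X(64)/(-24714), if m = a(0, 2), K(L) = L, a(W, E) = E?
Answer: 7076763/55555699 ≈ 0.12738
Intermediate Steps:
m = 2
X(G) = -3*G*(2 + G) (X(G) = (G + 2)*(-3*G) = (2 + G)*(-3*G) = -3*G*(2 + G))
((-10176 - 1*(-1820)) - 1*(-23949))/(-40463) + X(64)/(-24714) = ((-10176 - 1*(-1820)) - 1*(-23949))/(-40463) - 3*64*(2 + 64)/(-24714) = ((-10176 + 1820) + 23949)*(-1/40463) - 3*64*66*(-1/24714) = (-8356 + 23949)*(-1/40463) - 12672*(-1/24714) = 15593*(-1/40463) + 704/1373 = -15593/40463 + 704/1373 = 7076763/55555699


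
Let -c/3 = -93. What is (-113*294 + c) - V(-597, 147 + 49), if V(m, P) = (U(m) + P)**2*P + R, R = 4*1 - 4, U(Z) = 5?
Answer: -7951539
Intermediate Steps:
c = 279 (c = -3*(-93) = 279)
R = 0 (R = 4 - 4 = 0)
V(m, P) = P*(5 + P)**2 (V(m, P) = (5 + P)**2*P + 0 = P*(5 + P)**2 + 0 = P*(5 + P)**2)
(-113*294 + c) - V(-597, 147 + 49) = (-113*294 + 279) - (147 + 49)*(5 + (147 + 49))**2 = (-33222 + 279) - 196*(5 + 196)**2 = -32943 - 196*201**2 = -32943 - 196*40401 = -32943 - 1*7918596 = -32943 - 7918596 = -7951539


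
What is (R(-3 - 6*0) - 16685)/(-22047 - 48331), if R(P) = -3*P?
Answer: 758/3199 ≈ 0.23695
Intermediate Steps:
(R(-3 - 6*0) - 16685)/(-22047 - 48331) = (-3*(-3 - 6*0) - 16685)/(-22047 - 48331) = (-3*(-3 + 0) - 16685)/(-70378) = (-3*(-3) - 16685)*(-1/70378) = (9 - 16685)*(-1/70378) = -16676*(-1/70378) = 758/3199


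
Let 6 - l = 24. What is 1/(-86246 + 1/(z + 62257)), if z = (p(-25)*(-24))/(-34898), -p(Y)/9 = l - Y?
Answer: -1086321637/93690895887253 ≈ -1.1595e-5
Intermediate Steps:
l = -18 (l = 6 - 1*24 = 6 - 24 = -18)
p(Y) = 162 + 9*Y (p(Y) = -9*(-18 - Y) = 162 + 9*Y)
z = -756/17449 (z = ((162 + 9*(-25))*(-24))/(-34898) = ((162 - 225)*(-24))*(-1/34898) = -63*(-24)*(-1/34898) = 1512*(-1/34898) = -756/17449 ≈ -0.043326)
1/(-86246 + 1/(z + 62257)) = 1/(-86246 + 1/(-756/17449 + 62257)) = 1/(-86246 + 1/(1086321637/17449)) = 1/(-86246 + 17449/1086321637) = 1/(-93690895887253/1086321637) = -1086321637/93690895887253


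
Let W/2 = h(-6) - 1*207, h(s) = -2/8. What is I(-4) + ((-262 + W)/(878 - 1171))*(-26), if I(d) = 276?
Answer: 63279/293 ≈ 215.97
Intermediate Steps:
h(s) = -1/4 (h(s) = -2*1/8 = -1/4)
W = -829/2 (W = 2*(-1/4 - 1*207) = 2*(-1/4 - 207) = 2*(-829/4) = -829/2 ≈ -414.50)
I(-4) + ((-262 + W)/(878 - 1171))*(-26) = 276 + ((-262 - 829/2)/(878 - 1171))*(-26) = 276 - 1353/2/(-293)*(-26) = 276 - 1353/2*(-1/293)*(-26) = 276 + (1353/586)*(-26) = 276 - 17589/293 = 63279/293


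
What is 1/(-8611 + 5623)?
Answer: -1/2988 ≈ -0.00033467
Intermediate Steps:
1/(-8611 + 5623) = 1/(-2988) = -1/2988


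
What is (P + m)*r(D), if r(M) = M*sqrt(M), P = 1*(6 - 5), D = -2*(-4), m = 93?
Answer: 1504*sqrt(2) ≈ 2127.0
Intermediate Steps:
D = 8
P = 1 (P = 1*1 = 1)
r(M) = M**(3/2)
(P + m)*r(D) = (1 + 93)*8**(3/2) = 94*(16*sqrt(2)) = 1504*sqrt(2)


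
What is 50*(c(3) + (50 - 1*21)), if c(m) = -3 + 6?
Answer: 1600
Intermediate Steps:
c(m) = 3
50*(c(3) + (50 - 1*21)) = 50*(3 + (50 - 1*21)) = 50*(3 + (50 - 21)) = 50*(3 + 29) = 50*32 = 1600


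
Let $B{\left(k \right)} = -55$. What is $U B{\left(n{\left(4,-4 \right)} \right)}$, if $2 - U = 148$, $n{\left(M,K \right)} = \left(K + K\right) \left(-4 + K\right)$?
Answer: $8030$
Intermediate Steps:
$n{\left(M,K \right)} = 2 K \left(-4 + K\right)$
$U = -146$ ($U = 2 - 148 = -146$)
$U B{\left(n{\left(4,-4 \right)} \right)} = \left(-146\right) \left(-55\right) = 8030$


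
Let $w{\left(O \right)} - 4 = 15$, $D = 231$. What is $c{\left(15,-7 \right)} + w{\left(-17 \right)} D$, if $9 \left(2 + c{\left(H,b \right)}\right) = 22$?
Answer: $\frac{39505}{9} \approx 4389.4$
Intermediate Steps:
$c{\left(H,b \right)} = \frac{4}{9}$ ($c{\left(H,b \right)} = -2 + \frac{1}{9} \cdot 22 = -2 + \frac{22}{9} = \frac{4}{9}$)
$w{\left(O \right)} = 19$ ($w{\left(O \right)} = 4 + 15 = 19$)
$c{\left(15,-7 \right)} + w{\left(-17 \right)} D = \frac{4}{9} + 19 \cdot 231 = \frac{4}{9} + 4389 = \frac{39505}{9}$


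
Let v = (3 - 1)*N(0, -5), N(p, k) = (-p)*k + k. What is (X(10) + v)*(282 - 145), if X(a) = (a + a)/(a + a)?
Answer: -1233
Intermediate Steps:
N(p, k) = k - k*p (N(p, k) = -k*p + k = k - k*p)
v = -10 (v = (3 - 1)*(-5*(1 - 1*0)) = 2*(-5*(1 + 0)) = 2*(-5*1) = 2*(-5) = -10)
X(a) = 1 (X(a) = (2*a)/((2*a)) = (2*a)*(1/(2*a)) = 1)
(X(10) + v)*(282 - 145) = (1 - 10)*(282 - 145) = -9*137 = -1233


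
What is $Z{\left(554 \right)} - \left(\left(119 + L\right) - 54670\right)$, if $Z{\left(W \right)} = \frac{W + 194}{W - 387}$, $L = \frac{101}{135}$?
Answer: $\frac{1229936408}{22545} \approx 54555.0$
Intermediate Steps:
$L = \frac{101}{135}$ ($L = 101 \cdot \frac{1}{135} = \frac{101}{135} \approx 0.74815$)
$Z{\left(W \right)} = \frac{194 + W}{-387 + W}$ ($Z{\left(W \right)} = \frac{194 + W}{W - 387} = \frac{194 + W}{-387 + W}$)
$Z{\left(554 \right)} - \left(\left(119 + L\right) - 54670\right) = \frac{194 + 554}{-387 + 554} - \left(\left(119 + \frac{101}{135}\right) - 54670\right) = \frac{1}{167} \cdot 748 - \left(\frac{16166}{135} - 54670\right) = \frac{1}{167} \cdot 748 - - \frac{7364284}{135} = \frac{748}{167} + \frac{7364284}{135} = \frac{1229936408}{22545}$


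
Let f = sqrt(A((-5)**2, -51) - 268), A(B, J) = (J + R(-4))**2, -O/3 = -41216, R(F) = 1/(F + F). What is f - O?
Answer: -123648 + 3*sqrt(16681)/8 ≈ -1.2360e+5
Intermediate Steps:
R(F) = 1/(2*F)
O = 123648 (O = -3*(-41216) = 123648)
A(B, J) = (-1/8 + J)**2 (A(B, J) = (J + (1/2)/(-4))**2 = (J + (1/2)*(-1/4))**2 = (J - 1/8)**2 = (-1/8 + J)**2)
f = 3*sqrt(16681)/8 (f = sqrt((-1 + 8*(-51))**2/64 - 268) = sqrt((-1 - 408)**2/64 - 268) = sqrt((1/64)*(-409)**2 - 268) = sqrt((1/64)*167281 - 268) = sqrt(167281/64 - 268) = sqrt(150129/64) = 3*sqrt(16681)/8 ≈ 48.433)
f - O = 3*sqrt(16681)/8 - 1*123648 = 3*sqrt(16681)/8 - 123648 = -123648 + 3*sqrt(16681)/8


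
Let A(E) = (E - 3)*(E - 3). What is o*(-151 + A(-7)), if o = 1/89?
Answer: -51/89 ≈ -0.57303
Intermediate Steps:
o = 1/89 ≈ 0.011236
A(E) = (-3 + E)² (A(E) = (-3 + E)*(-3 + E) = (-3 + E)²)
o*(-151 + A(-7)) = (-151 + (-3 - 7)²)/89 = (-151 + (-10)²)/89 = (-151 + 100)/89 = (1/89)*(-51) = -51/89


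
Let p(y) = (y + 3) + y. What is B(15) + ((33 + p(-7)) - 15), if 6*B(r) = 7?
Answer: 49/6 ≈ 8.1667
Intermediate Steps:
p(y) = 3 + 2*y (p(y) = (3 + y) + y = 3 + 2*y)
B(r) = 7/6 (B(r) = (⅙)*7 = 7/6)
B(15) + ((33 + p(-7)) - 15) = 7/6 + ((33 + (3 + 2*(-7))) - 15) = 7/6 + ((33 + (3 - 14)) - 15) = 7/6 + ((33 - 11) - 15) = 7/6 + (22 - 15) = 7/6 + 7 = 49/6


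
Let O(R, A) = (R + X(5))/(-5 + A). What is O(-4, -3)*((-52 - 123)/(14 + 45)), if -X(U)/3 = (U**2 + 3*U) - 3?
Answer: -20125/472 ≈ -42.638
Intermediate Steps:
X(U) = 9 - 9*U - 3*U**2 (X(U) = -3*((U**2 + 3*U) - 3) = -3*(-3 + U**2 + 3*U) = 9 - 9*U - 3*U**2)
O(R, A) = (-111 + R)/(-5 + A) (O(R, A) = (R + (9 - 9*5 - 3*5**2))/(-5 + A) = (R + (9 - 45 - 3*25))/(-5 + A) = (R + (9 - 45 - 75))/(-5 + A) = (R - 111)/(-5 + A) = (-111 + R)/(-5 + A))
O(-4, -3)*((-52 - 123)/(14 + 45)) = ((-111 - 4)/(-5 - 3))*((-52 - 123)/(14 + 45)) = (-115/(-8))*(-175/59) = (-1/8*(-115))*(-175*1/59) = (115/8)*(-175/59) = -20125/472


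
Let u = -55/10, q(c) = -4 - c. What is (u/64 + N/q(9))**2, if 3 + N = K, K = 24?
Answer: 8014561/2768896 ≈ 2.8945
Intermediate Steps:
N = 21 (N = -3 + 24 = 21)
u = -11/2 (u = -55*1/10 = -11/2 ≈ -5.5000)
(u/64 + N/q(9))**2 = (-11/2/64 + 21/(-4 - 1*9))**2 = (-11/2*1/64 + 21/(-4 - 9))**2 = (-11/128 + 21/(-13))**2 = (-11/128 + 21*(-1/13))**2 = (-11/128 - 21/13)**2 = (-2831/1664)**2 = 8014561/2768896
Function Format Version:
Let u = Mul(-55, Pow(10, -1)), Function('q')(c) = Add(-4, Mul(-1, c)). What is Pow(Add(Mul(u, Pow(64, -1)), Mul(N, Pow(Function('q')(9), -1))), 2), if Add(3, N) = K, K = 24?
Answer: Rational(8014561, 2768896) ≈ 2.8945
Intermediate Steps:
N = 21 (N = Add(-3, 24) = 21)
u = Rational(-11, 2) (u = Mul(-55, Rational(1, 10)) = Rational(-11, 2) ≈ -5.5000)
Pow(Add(Mul(u, Pow(64, -1)), Mul(N, Pow(Function('q')(9), -1))), 2) = Pow(Add(Mul(Rational(-11, 2), Pow(64, -1)), Mul(21, Pow(Add(-4, Mul(-1, 9)), -1))), 2) = Pow(Add(Mul(Rational(-11, 2), Rational(1, 64)), Mul(21, Pow(Add(-4, -9), -1))), 2) = Pow(Add(Rational(-11, 128), Mul(21, Pow(-13, -1))), 2) = Pow(Add(Rational(-11, 128), Mul(21, Rational(-1, 13))), 2) = Pow(Add(Rational(-11, 128), Rational(-21, 13)), 2) = Pow(Rational(-2831, 1664), 2) = Rational(8014561, 2768896)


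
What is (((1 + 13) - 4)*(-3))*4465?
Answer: -133950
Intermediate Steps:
(((1 + 13) - 4)*(-3))*4465 = ((14 - 4)*(-3))*4465 = (10*(-3))*4465 = -30*4465 = -133950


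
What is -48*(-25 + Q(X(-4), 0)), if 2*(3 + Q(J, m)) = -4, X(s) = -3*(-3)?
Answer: 1440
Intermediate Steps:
X(s) = 9
Q(J, m) = -5 (Q(J, m) = -3 + (1/2)*(-4) = -3 - 2 = -5)
-48*(-25 + Q(X(-4), 0)) = -48*(-25 - 5) = -48*(-30) = 1440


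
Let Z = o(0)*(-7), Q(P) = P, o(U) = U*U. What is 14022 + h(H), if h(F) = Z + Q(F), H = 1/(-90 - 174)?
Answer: 3701807/264 ≈ 14022.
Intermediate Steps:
o(U) = U**2
Z = 0 (Z = 0**2*(-7) = 0*(-7) = 0)
H = -1/264 (H = 1/(-264) = -1/264 ≈ -0.0037879)
h(F) = F (h(F) = 0 + F = F)
14022 + h(H) = 14022 - 1/264 = 3701807/264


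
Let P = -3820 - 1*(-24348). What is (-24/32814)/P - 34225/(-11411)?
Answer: 960589914889/320271487188 ≈ 2.9993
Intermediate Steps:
P = 20528 (P = -3820 + 24348 = 20528)
(-24/32814)/P - 34225/(-11411) = -24/32814/20528 - 34225/(-11411) = -24*1/32814*(1/20528) - 34225*(-1/11411) = -4/5469*1/20528 + 34225/11411 = -1/28066908 + 34225/11411 = 960589914889/320271487188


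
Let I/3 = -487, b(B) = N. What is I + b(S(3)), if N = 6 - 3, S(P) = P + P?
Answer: -1458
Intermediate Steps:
S(P) = 2*P
N = 3
b(B) = 3
I = -1461 (I = 3*(-487) = -1461)
I + b(S(3)) = -1461 + 3 = -1458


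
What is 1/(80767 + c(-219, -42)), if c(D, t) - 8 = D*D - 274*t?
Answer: 1/140244 ≈ 7.1304e-6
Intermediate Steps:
c(D, t) = 8 + D² - 274*t (c(D, t) = 8 + (D*D - 274*t) = 8 + (D² - 274*t) = 8 + D² - 274*t)
1/(80767 + c(-219, -42)) = 1/(80767 + (8 + (-219)² - 274*(-42))) = 1/(80767 + (8 + 47961 + 11508)) = 1/(80767 + 59477) = 1/140244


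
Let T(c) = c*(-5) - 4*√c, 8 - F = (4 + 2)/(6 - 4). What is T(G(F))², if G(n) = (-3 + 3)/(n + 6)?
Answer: 0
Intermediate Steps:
F = 5 (F = 8 - (4 + 2)/(6 - 4) = 8 - 6/2 = 8 - 1*3 = 8 - 3 = 5)
G(n) = 0 (G(n) = 0/(6 + n) = 0)
T(c) = -5*c - 4*√c
T(G(F))² = (-5*0 - 4*√0)² = (0 - 4*0)² = (0 + 0)² = 0² = 0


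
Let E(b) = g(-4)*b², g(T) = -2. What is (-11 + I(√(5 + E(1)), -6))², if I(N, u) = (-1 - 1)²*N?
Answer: 169 - 88*√3 ≈ 16.580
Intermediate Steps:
E(b) = -2*b²
I(N, u) = 4*N (I(N, u) = (-2)²*N = 4*N)
(-11 + I(√(5 + E(1)), -6))² = (-11 + 4*√(5 - 2*1²))² = (-11 + 4*√(5 - 2*1))² = (-11 + 4*√(5 - 2))² = (-11 + 4*√3)²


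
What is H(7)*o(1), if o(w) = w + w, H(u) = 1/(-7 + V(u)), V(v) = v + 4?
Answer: 1/2 ≈ 0.50000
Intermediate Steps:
V(v) = 4 + v
H(u) = 1/(-3 + u) (H(u) = 1/(-7 + (4 + u)) = 1/(-3 + u))
o(w) = 2*w
H(7)*o(1) = (2*1)/(-3 + 7) = 2/4 = (1/4)*2 = 1/2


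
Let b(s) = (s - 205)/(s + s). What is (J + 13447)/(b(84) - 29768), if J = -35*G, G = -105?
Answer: -2876496/5001145 ≈ -0.57517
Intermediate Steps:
J = 3675 (J = -35*(-105) = 3675)
b(s) = (-205 + s)/(2*s) (b(s) = (-205 + s)/((2*s)) = (-205 + s)*(1/(2*s)) = (-205 + s)/(2*s))
(J + 13447)/(b(84) - 29768) = (3675 + 13447)/((½)*(-205 + 84)/84 - 29768) = 17122/((½)*(1/84)*(-121) - 29768) = 17122/(-121/168 - 29768) = 17122/(-5001145/168) = 17122*(-168/5001145) = -2876496/5001145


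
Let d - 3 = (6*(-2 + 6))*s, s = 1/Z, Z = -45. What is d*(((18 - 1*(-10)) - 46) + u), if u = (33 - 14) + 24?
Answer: 185/3 ≈ 61.667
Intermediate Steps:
s = -1/45 (s = 1/(-45) = -1/45 ≈ -0.022222)
d = 37/15 (d = 3 + (6*(-2 + 6))*(-1/45) = 3 + (6*4)*(-1/45) = 3 + 24*(-1/45) = 3 - 8/15 = 37/15 ≈ 2.4667)
u = 43 (u = 19 + 24 = 43)
d*(((18 - 1*(-10)) - 46) + u) = 37*(((18 - 1*(-10)) - 46) + 43)/15 = 37*(((18 + 10) - 46) + 43)/15 = 37*((28 - 46) + 43)/15 = 37*(-18 + 43)/15 = (37/15)*25 = 185/3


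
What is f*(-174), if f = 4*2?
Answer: -1392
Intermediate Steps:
f = 8
f*(-174) = 8*(-174) = -1392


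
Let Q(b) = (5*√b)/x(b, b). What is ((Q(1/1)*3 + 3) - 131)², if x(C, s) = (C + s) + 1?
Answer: 15129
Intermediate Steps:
x(C, s) = 1 + C + s
Q(b) = 5*√b/(1 + 2*b) (Q(b) = (5*√b)/(1 + b + b) = (5*√b)/(1 + 2*b) = 5*√b/(1 + 2*b))
((Q(1/1)*3 + 3) - 131)² = (((5*√(1/1)/(1 + 2*(1/1)))*3 + 3) - 131)² = (((5*√(1*1)/(1 + 2*(1*1)))*3 + 3) - 131)² = (((5*√1/(1 + 2*1))*3 + 3) - 131)² = (((5*1/(1 + 2))*3 + 3) - 131)² = (((5*1/3)*3 + 3) - 131)² = (((5*1*(⅓))*3 + 3) - 131)² = (((5/3)*3 + 3) - 131)² = ((5 + 3) - 131)² = (8 - 131)² = (-123)² = 15129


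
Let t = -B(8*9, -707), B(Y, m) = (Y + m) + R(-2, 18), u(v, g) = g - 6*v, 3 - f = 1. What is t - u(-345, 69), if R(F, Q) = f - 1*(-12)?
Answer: -1518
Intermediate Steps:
f = 2 (f = 3 - 1*1 = 3 - 1 = 2)
R(F, Q) = 14 (R(F, Q) = 2 - 1*(-12) = 2 + 12 = 14)
B(Y, m) = 14 + Y + m (B(Y, m) = (Y + m) + 14 = 14 + Y + m)
t = 621 (t = -(14 + 8*9 - 707) = -(14 + 72 - 707) = -1*(-621) = 621)
t - u(-345, 69) = 621 - (69 - 6*(-345)) = 621 - (69 + 2070) = 621 - 1*2139 = 621 - 2139 = -1518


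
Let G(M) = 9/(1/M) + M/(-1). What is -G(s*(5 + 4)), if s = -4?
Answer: 288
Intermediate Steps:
G(M) = 8*M (G(M) = 9*M + M*(-1) = 9*M - M = 8*M)
-G(s*(5 + 4)) = -8*(-4*(5 + 4)) = -8*(-4*9) = -8*(-36) = -1*(-288) = 288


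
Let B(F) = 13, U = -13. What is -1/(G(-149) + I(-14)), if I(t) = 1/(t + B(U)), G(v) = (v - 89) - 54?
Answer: 1/293 ≈ 0.0034130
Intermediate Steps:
G(v) = -143 + v (G(v) = (-89 + v) - 54 = -143 + v)
I(t) = 1/(13 + t) (I(t) = 1/(t + 13) = 1/(13 + t))
-1/(G(-149) + I(-14)) = -1/((-143 - 149) + 1/(13 - 14)) = -1/(-292 + 1/(-1)) = -1/(-292 - 1) = -1/(-293) = -1*(-1/293) = 1/293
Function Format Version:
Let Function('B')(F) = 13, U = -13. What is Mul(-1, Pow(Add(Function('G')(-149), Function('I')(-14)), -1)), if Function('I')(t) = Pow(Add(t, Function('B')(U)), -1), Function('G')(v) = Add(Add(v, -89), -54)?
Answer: Rational(1, 293) ≈ 0.0034130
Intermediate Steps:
Function('G')(v) = Add(-143, v) (Function('G')(v) = Add(Add(-89, v), -54) = Add(-143, v))
Function('I')(t) = Pow(Add(13, t), -1) (Function('I')(t) = Pow(Add(t, 13), -1) = Pow(Add(13, t), -1))
Mul(-1, Pow(Add(Function('G')(-149), Function('I')(-14)), -1)) = Mul(-1, Pow(Add(Add(-143, -149), Pow(Add(13, -14), -1)), -1)) = Mul(-1, Pow(Add(-292, Pow(-1, -1)), -1)) = Mul(-1, Pow(Add(-292, -1), -1)) = Mul(-1, Pow(-293, -1)) = Mul(-1, Rational(-1, 293)) = Rational(1, 293)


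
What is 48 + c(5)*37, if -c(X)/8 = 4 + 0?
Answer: -1136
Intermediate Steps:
c(X) = -32 (c(X) = -8*(4 + 0) = -8*4 = -32)
48 + c(5)*37 = 48 - 32*37 = 48 - 1184 = -1136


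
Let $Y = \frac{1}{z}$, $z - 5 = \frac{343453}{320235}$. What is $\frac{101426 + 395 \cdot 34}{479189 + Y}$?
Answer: $\frac{223352193568}{931844666927} \approx 0.23969$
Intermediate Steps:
$z = \frac{1944628}{320235}$ ($z = 5 + \frac{343453}{320235} = \frac{1944628}{320235} \approx 6.0725$)
$Y = \frac{320235}{1944628}$ ($Y = \frac{1}{\frac{1944628}{320235}} = \frac{320235}{1944628} \approx 0.16468$)
$\frac{101426 + 395 \cdot 34}{479189 + Y} = \frac{101426 + 395 \cdot 34}{479189 + \frac{320235}{1944628}} = \frac{101426 + 13430}{\frac{931844666927}{1944628}} = 114856 \cdot \frac{1944628}{931844666927} = \frac{223352193568}{931844666927}$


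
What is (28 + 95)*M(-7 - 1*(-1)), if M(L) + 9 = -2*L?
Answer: 369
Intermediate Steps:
M(L) = -9 - 2*L
(28 + 95)*M(-7 - 1*(-1)) = (28 + 95)*(-9 - 2*(-7 - 1*(-1))) = 123*(-9 - 2*(-7 + 1)) = 123*(-9 - 2*(-6)) = 123*(-9 + 12) = 123*3 = 369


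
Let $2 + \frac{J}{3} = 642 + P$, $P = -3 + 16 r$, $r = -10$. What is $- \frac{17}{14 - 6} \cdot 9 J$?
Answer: $- \frac{218943}{8} \approx -27368.0$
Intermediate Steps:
$P = -163$ ($P = -3 + 16 \left(-10\right) = -3 - 160 = -163$)
$J = 1431$ ($J = -6 + 3 \left(642 - 163\right) = -6 + 3 \cdot 479 = -6 + 1437 = 1431$)
$- \frac{17}{14 - 6} \cdot 9 J = - \frac{17}{14 - 6} \cdot 9 \cdot 1431 = - \frac{17}{8} \cdot 9 \cdot 1431 = \left(-17\right) \frac{1}{8} \cdot 9 \cdot 1431 = \left(- \frac{17}{8}\right) 9 \cdot 1431 = \left(- \frac{153}{8}\right) 1431 = - \frac{218943}{8}$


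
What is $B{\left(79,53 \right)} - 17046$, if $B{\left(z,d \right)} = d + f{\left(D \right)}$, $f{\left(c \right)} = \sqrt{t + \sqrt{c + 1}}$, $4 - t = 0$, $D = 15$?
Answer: $-16993 + 2 \sqrt{2} \approx -16990.0$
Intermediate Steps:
$t = 4$ ($t = 4 - 0 = 4 + 0 = 4$)
$f{\left(c \right)} = \sqrt{4 + \sqrt{1 + c}}$ ($f{\left(c \right)} = \sqrt{4 + \sqrt{c + 1}} = \sqrt{4 + \sqrt{1 + c}}$)
$B{\left(z,d \right)} = d + 2 \sqrt{2}$ ($B{\left(z,d \right)} = d + \sqrt{4 + \sqrt{1 + 15}} = d + \sqrt{4 + \sqrt{16}} = d + \sqrt{4 + 4} = d + \sqrt{8} = d + 2 \sqrt{2}$)
$B{\left(79,53 \right)} - 17046 = \left(53 + 2 \sqrt{2}\right) - 17046 = -16993 + 2 \sqrt{2}$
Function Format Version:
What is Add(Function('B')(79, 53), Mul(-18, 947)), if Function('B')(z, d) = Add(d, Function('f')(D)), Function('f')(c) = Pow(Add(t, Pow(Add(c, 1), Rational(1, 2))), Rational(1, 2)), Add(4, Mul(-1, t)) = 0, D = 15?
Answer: Add(-16993, Mul(2, Pow(2, Rational(1, 2)))) ≈ -16990.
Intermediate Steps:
t = 4 (t = Add(4, Mul(-1, 0)) = Add(4, 0) = 4)
Function('f')(c) = Pow(Add(4, Pow(Add(1, c), Rational(1, 2))), Rational(1, 2)) (Function('f')(c) = Pow(Add(4, Pow(Add(c, 1), Rational(1, 2))), Rational(1, 2)) = Pow(Add(4, Pow(Add(1, c), Rational(1, 2))), Rational(1, 2)))
Function('B')(z, d) = Add(d, Mul(2, Pow(2, Rational(1, 2)))) (Function('B')(z, d) = Add(d, Pow(Add(4, Pow(Add(1, 15), Rational(1, 2))), Rational(1, 2))) = Add(d, Pow(Add(4, Pow(16, Rational(1, 2))), Rational(1, 2))) = Add(d, Pow(Add(4, 4), Rational(1, 2))) = Add(d, Pow(8, Rational(1, 2))) = Add(d, Mul(2, Pow(2, Rational(1, 2)))))
Add(Function('B')(79, 53), Mul(-18, 947)) = Add(Add(53, Mul(2, Pow(2, Rational(1, 2)))), Mul(-18, 947)) = Add(Add(53, Mul(2, Pow(2, Rational(1, 2)))), -17046) = Add(-16993, Mul(2, Pow(2, Rational(1, 2))))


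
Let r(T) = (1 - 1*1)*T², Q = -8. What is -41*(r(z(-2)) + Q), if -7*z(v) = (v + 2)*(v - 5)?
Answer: 328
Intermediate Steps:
z(v) = -(-5 + v)*(2 + v)/7 (z(v) = -(v + 2)*(v - 5)/7 = -(2 + v)*(-5 + v)/7 = -(-5 + v)*(2 + v)/7)
r(T) = 0 (r(T) = (1 - 1)*T² = 0*T² = 0)
-41*(r(z(-2)) + Q) = -41*(0 - 8) = -41*(-8) = 328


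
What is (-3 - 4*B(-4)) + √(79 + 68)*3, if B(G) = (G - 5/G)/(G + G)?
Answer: -35/8 + 21*√3 ≈ 31.998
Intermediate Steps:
B(G) = (G - 5/G)/(2*G) (B(G) = (G - 5/G)/((2*G)) = (G - 5/G)*(1/(2*G)) = (G - 5/G)/(2*G))
(-3 - 4*B(-4)) + √(79 + 68)*3 = (-3 - 2*(-5 + (-4)²)/(-4)²) + √(79 + 68)*3 = (-3 - 2*(-5 + 16)/16) + √147*3 = (-3 - 2*11/16) + (7*√3)*3 = (-3 - 4*11/32) + 21*√3 = (-3 - 11/8) + 21*√3 = -35/8 + 21*√3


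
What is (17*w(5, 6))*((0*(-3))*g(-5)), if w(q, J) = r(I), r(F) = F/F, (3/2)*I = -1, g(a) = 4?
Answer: 0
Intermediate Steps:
I = -⅔ (I = (⅔)*(-1) = -⅔ ≈ -0.66667)
r(F) = 1
w(q, J) = 1
(17*w(5, 6))*((0*(-3))*g(-5)) = (17*1)*((0*(-3))*4) = 17*(0*4) = 17*0 = 0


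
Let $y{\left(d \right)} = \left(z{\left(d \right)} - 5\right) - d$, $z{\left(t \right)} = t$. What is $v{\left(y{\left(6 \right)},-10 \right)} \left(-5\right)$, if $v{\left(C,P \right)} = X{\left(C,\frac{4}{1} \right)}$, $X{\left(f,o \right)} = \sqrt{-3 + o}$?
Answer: $-5$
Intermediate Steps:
$y{\left(d \right)} = -5$ ($y{\left(d \right)} = \left(d - 5\right) - d = \left(-5 + d\right) - d = -5$)
$v{\left(C,P \right)} = 1$ ($v{\left(C,P \right)} = \sqrt{-3 + \frac{4}{1}} = \sqrt{-3 + 4 \cdot 1} = \sqrt{-3 + 4} = \sqrt{1} = 1$)
$v{\left(y{\left(6 \right)},-10 \right)} \left(-5\right) = 1 \left(-5\right) = -5$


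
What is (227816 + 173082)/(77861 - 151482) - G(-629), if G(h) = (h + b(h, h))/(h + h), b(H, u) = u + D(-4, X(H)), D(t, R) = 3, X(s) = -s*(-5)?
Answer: -596724039/92615218 ≈ -6.4430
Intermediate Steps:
X(s) = 5*s
b(H, u) = 3 + u (b(H, u) = u + 3 = 3 + u)
G(h) = (3 + 2*h)/(2*h) (G(h) = (h + (3 + h))/(h + h) = (3 + 2*h)/((2*h)) = (3 + 2*h)*(1/(2*h)) = (3 + 2*h)/(2*h))
(227816 + 173082)/(77861 - 151482) - G(-629) = (227816 + 173082)/(77861 - 151482) - (3/2 - 629)/(-629) = 400898/(-73621) - (-1)*(-1255)/(629*2) = 400898*(-1/73621) - 1*1255/1258 = -400898/73621 - 1255/1258 = -596724039/92615218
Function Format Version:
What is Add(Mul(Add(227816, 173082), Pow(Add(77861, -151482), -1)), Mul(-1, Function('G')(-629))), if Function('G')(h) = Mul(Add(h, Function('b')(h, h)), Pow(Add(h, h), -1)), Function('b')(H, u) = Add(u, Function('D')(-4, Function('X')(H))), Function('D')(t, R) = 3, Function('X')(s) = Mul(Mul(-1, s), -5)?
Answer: Rational(-596724039, 92615218) ≈ -6.4430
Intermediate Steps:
Function('X')(s) = Mul(5, s)
Function('b')(H, u) = Add(3, u) (Function('b')(H, u) = Add(u, 3) = Add(3, u))
Function('G')(h) = Mul(Rational(1, 2), Pow(h, -1), Add(3, Mul(2, h))) (Function('G')(h) = Mul(Add(h, Add(3, h)), Pow(Add(h, h), -1)) = Mul(Add(3, Mul(2, h)), Pow(Mul(2, h), -1)) = Mul(Add(3, Mul(2, h)), Mul(Rational(1, 2), Pow(h, -1))) = Mul(Rational(1, 2), Pow(h, -1), Add(3, Mul(2, h))))
Add(Mul(Add(227816, 173082), Pow(Add(77861, -151482), -1)), Mul(-1, Function('G')(-629))) = Add(Mul(Add(227816, 173082), Pow(Add(77861, -151482), -1)), Mul(-1, Mul(Pow(-629, -1), Add(Rational(3, 2), -629)))) = Add(Mul(400898, Pow(-73621, -1)), Mul(-1, Mul(Rational(-1, 629), Rational(-1255, 2)))) = Add(Mul(400898, Rational(-1, 73621)), Mul(-1, Rational(1255, 1258))) = Add(Rational(-400898, 73621), Rational(-1255, 1258)) = Rational(-596724039, 92615218)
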